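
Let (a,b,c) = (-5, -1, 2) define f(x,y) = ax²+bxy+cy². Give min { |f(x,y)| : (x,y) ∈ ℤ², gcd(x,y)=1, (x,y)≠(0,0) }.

descent: ρ → (2,5,-2)  [lands on river]
river: ρ → (-2,3,4)
river: ρ → (4,5,-1)
river: ρ → (-1,5,4)
river: ρ → (4,3,-2)
river: ρ → (-2,5,2)
river: ρ → (2,3,-4)
river: ρ → (-4,5,1)
river: ρ → (1,5,-4)
river: ρ → (-4,3,2)
closes: descent 1, river 10
min |a| on river = 1

1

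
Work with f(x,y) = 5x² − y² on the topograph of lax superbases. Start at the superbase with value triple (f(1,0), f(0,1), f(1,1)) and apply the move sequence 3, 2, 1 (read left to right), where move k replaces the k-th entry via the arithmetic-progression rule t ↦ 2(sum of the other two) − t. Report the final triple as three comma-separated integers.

start (5,-1,4) = (f(1,0),f(0,1),f(1,1))
replace slot 3: 2·(5+(-1)) − 4 = 4 → (5,-1,4)
replace slot 2: 2·(5+4) − (-1) = 19 → (5,19,4)
replace slot 1: 2·(19+4) − 5 = 41 → (41,19,4)

41,19,4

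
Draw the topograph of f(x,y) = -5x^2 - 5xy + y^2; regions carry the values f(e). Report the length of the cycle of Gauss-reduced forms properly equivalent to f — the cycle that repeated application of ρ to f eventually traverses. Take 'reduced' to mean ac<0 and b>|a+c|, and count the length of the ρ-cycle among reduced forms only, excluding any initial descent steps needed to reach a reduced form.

D = 45, ⌊√D⌋ = 6
descent: ρ → (1,5,-5)  [lands on river]
river: ρ → (-5,5,1)
ρ-cycle length = 2 (tail of 1 descent step not counted)

2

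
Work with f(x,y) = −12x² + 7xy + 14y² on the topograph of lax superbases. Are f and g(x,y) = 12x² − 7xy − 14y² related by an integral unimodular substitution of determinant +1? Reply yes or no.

D₁ = 721, D₂ = 721
river cycle of f (length 36): (14, 21, -5), (-5, 19, 18), (18, 17, -6), (-6, 19, 15), (15, 11, -10), (-10, 9, 16), (16, 23, -3), (-3, 25, 8), (8, 23, -6), (-6, 25, 4), … (26 more)
river cycle of g (length 36): (-14, 7, 12), (12, 17, -9), (-9, 19, 10), (10, 21, -7), (-7, 21, 10), (10, 19, -9), (-9, 17, 12), (12, 7, -14), (-14, 21, 5), (5, 19, -18), … (26 more)
cycles differ ⇒ inequivalent

no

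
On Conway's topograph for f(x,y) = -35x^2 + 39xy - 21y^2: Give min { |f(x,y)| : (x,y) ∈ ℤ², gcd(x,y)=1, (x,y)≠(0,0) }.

translate: b→31 (≡-39 mod 70), so (35,-39,21)→(35,31,17)
flip: (35,31,17)→(17,-31,35)
translate: b→3 (≡-31 mod 34), so (17,-31,35)→(17,3,21)
reduced (well bottom): (17,3,21) with a≤c, −a<b≤a
well minimum |f| = |-17| = 17 (negative-definite)

17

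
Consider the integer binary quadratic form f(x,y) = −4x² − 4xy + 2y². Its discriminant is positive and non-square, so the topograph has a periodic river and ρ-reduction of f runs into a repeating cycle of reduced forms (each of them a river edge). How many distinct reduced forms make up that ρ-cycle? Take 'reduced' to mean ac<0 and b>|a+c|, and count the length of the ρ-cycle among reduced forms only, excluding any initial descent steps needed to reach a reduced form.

D = 48, ⌊√D⌋ = 6
descent: ρ → (2,4,-4)  [lands on river]
river: ρ → (-4,4,2)
ρ-cycle length = 2 (tail of 1 descent step not counted)

2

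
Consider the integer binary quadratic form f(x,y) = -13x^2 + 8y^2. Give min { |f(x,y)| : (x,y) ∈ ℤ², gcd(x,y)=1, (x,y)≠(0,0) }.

descent: ρ → (8,16,-5)  [lands on river]
river: ρ → (-5,14,11)
river: ρ → (11,8,-8)
river: ρ → (-8,8,11)
river: ρ → (11,14,-5)
river: ρ → (-5,16,8)
closes: descent 1, river 6
min |a| on river = 5

5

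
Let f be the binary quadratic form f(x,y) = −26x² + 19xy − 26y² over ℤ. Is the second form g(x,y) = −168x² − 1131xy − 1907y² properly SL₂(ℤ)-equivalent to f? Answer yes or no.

D₁ = -2343, D₂ = -2343
f is negative-definite; reduce −f:
−f: flip: (26,-19,26)→(26,19,26)
−f: reduced (well bottom): (26,19,26) with a≤c, −a<b≤a
flip sign back: reduced form of f is (-26,-19,-26)
g is negative-definite; reduce −g:
−g: translate: b→123 (≡1131 mod 336), so (168,1131,1907)→(168,123,26)
−g: flip: (168,123,26)→(26,-123,168)
−g: translate: b→-19 (≡-123 mod 52), so (26,-123,168)→(26,-19,26)
−g: flip: (26,-19,26)→(26,19,26)
−g: reduced (well bottom): (26,19,26) with a≤c, −a<b≤a
flip sign back: reduced form of g is (-26,-19,-26)
reduced forms (-26, -19, -26) vs (-26, -19, -26) ⇒ equivalent

yes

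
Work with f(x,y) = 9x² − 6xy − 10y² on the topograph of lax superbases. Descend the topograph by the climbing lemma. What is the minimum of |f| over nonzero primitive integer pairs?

descent: ρ → (-10,6,9)  [lands on river]
river: ρ → (9,12,-7)
river: ρ → (-7,16,5)
river: ρ → (5,14,-10)
closes: descent 1, river 4
min |a| on river = 5

5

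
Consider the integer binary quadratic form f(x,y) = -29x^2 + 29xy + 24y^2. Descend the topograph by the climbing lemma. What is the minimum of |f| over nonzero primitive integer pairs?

river: ρ → (24,19,-34)
river: ρ → (-34,49,9)
river: ρ → (9,59,-4)
river: ρ → (-4,53,51)
river: ρ → (51,49,-6)
river: ρ → (-6,59,6)
river: ρ → (6,49,-51)
river: ρ → (-51,53,4)
river: ρ → (4,59,-9)
river: ρ → (-9,49,34)
river: ρ → (34,19,-24)
river: ρ → (-24,29,29)
river: ρ → (29,29,-24)
river: ρ → (-24,19,34)
river: ρ → (34,49,-9)
river: ρ → (-9,59,4)
river: ρ → (4,53,-51)
river: ρ → (-51,49,6)
river: ρ → (6,59,-6)
river: ρ → (-6,49,51)
river: ρ → (51,53,-4)
river: ρ → (-4,59,9)
river: ρ → (9,49,-34)
river: ρ → (-34,19,24)
river: ρ → (24,29,-29)
river: ρ → (-29,29,24)
closes: descent 0, river 26
min |a| on river = 4

4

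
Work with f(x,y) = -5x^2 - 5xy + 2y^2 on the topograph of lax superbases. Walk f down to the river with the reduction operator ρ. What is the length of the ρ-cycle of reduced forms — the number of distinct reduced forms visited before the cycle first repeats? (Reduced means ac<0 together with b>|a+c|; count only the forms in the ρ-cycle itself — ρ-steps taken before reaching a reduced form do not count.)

D = 65, ⌊√D⌋ = 8
descent: ρ → (2,5,-5)  [lands on river]
river: ρ → (-5,5,2)
river: ρ → (2,7,-2)
river: ρ → (-2,5,5)
river: ρ → (5,5,-2)
river: ρ → (-2,7,2)
ρ-cycle length = 6 (tail of 1 descent step not counted)

6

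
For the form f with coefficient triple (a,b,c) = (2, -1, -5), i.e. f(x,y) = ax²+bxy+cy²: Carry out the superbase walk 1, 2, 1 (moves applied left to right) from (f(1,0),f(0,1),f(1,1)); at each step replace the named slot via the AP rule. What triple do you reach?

start (2,-5,-4) = (f(1,0),f(0,1),f(1,1))
replace slot 1: 2·((-5)+(-4)) − 2 = -20 → (-20,-5,-4)
replace slot 2: 2·((-20)+(-4)) − (-5) = -43 → (-20,-43,-4)
replace slot 1: 2·((-43)+(-4)) − (-20) = -74 → (-74,-43,-4)

-74,-43,-4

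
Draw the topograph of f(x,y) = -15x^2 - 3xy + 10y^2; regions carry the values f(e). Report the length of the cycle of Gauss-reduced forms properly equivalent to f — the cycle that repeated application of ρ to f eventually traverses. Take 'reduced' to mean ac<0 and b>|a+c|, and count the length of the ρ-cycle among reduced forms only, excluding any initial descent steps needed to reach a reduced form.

D = 609, ⌊√D⌋ = 24
descent: ρ → (10,23,-2)  [lands on river]
river: ρ → (-2,21,21)
river: ρ → (21,21,-2)
river: ρ → (-2,23,10)
river: ρ → (10,17,-8)
river: ρ → (-8,15,12)
river: ρ → (12,9,-11)
river: ρ → (-11,13,10)
river: ρ → (10,7,-14)
river: ρ → (-14,21,3)
river: ρ → (3,21,-14)
river: ρ → (-14,7,10)
river: ρ → (10,13,-11)
river: ρ → (-11,9,12)
river: ρ → (12,15,-8)
river: ρ → (-8,17,10)
ρ-cycle length = 16 (tail of 1 descent step not counted)

16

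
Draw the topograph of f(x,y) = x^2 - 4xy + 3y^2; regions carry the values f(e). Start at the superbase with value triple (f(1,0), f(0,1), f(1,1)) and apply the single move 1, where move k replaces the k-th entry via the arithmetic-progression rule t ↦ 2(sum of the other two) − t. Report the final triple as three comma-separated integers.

start (1,3,0) = (f(1,0),f(0,1),f(1,1))
replace slot 1: 2·(3+0) − 1 = 5 → (5,3,0)

5,3,0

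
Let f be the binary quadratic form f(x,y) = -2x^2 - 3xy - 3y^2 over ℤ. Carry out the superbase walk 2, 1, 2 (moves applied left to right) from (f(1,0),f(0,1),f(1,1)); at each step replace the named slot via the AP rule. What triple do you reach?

start (-2,-3,-8) = (f(1,0),f(0,1),f(1,1))
replace slot 2: 2·((-2)+(-8)) − (-3) = -17 → (-2,-17,-8)
replace slot 1: 2·((-17)+(-8)) − (-2) = -48 → (-48,-17,-8)
replace slot 2: 2·((-48)+(-8)) − (-17) = -95 → (-48,-95,-8)

-48,-95,-8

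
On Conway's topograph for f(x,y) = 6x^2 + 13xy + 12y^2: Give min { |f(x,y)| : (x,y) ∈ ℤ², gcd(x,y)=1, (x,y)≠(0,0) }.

translate: b→1 (≡13 mod 12), so (6,13,12)→(6,1,5)
flip: (6,1,5)→(5,-1,6)
reduced (well bottom): (5,-1,6) with a≤c, −a<b≤a
well minimum = a = 5

5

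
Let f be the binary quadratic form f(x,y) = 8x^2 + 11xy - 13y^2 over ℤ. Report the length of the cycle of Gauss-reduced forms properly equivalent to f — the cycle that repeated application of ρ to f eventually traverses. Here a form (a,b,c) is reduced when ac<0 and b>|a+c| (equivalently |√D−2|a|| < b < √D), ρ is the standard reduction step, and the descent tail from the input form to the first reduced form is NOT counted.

D = 537, ⌊√D⌋ = 23
river: ρ → (-13,15,6)
river: ρ → (6,21,-4)
river: ρ → (-4,19,11)
river: ρ → (11,3,-12)
river: ρ → (-12,21,2)
river: ρ → (2,23,-1)
river: ρ → (-1,23,2)
river: ρ → (2,21,-12)
river: ρ → (-12,3,11)
river: ρ → (11,19,-4)
river: ρ → (-4,21,6)
river: ρ → (6,15,-13)
river: ρ → (-13,11,8)
river: ρ → (8,21,-3)
river: ρ → (-3,21,8)
river: ρ → (8,11,-13)
ρ-cycle length = 16 (tail of 0 descent steps not counted)

16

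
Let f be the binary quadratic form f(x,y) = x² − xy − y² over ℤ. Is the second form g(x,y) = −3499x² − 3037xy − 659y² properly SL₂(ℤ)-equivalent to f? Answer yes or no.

D₁ = 5, D₂ = 5
river cycle of f (length 2): (-1, 1, 1), (1, 1, -1)
river cycle of g (length 2): (-1, 1, 1), (1, 1, -1)
cycles coincide ⇒ equivalent

yes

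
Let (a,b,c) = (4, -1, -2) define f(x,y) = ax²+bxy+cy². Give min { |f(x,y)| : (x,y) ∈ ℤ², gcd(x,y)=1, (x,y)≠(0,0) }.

descent: ρ → (-2,5,1)  [lands on river]
river: ρ → (1,5,-2)
river: ρ → (-2,3,3)
river: ρ → (3,3,-2)
closes: descent 1, river 4
min |a| on river = 1

1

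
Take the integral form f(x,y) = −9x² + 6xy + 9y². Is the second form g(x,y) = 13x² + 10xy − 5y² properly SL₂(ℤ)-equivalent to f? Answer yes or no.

D₁ = 360, D₂ = 360
river cycle of f (length 6): (9, 12, -6), (-6, 12, 9), (9, 6, -9), (-9, 12, 6), (6, 12, -9), (-9, 6, 9)
river cycle of g (length 4): (-5, 10, 13), (13, 16, -2), (-2, 16, 13), (13, 10, -5)
cycles differ ⇒ inequivalent

no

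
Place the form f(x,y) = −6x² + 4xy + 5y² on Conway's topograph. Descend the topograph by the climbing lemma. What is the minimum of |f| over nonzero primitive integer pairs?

river: ρ → (5,6,-5)
river: ρ → (-5,4,6)
river: ρ → (6,8,-3)
river: ρ → (-3,10,3)
river: ρ → (3,8,-6)
river: ρ → (-6,4,5)
closes: descent 0, river 6
min |a| on river = 3

3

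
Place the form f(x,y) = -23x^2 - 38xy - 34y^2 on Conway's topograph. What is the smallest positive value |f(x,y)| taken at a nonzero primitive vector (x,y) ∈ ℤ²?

translate: b→-8 (≡38 mod 46), so (23,38,34)→(23,-8,19)
flip: (23,-8,19)→(19,8,23)
reduced (well bottom): (19,8,23) with a≤c, −a<b≤a
well minimum |f| = |-19| = 19 (negative-definite)

19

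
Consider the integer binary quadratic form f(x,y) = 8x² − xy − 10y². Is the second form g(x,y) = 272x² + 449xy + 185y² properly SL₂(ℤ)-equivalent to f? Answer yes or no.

D₁ = 321, D₂ = 321
river cycle of f (length 4): (8, 15, -3), (-3, 15, 8), (8, 17, -1), (-1, 17, 8)
river cycle of g (length 4): (8, 15, -3), (-3, 15, 8), (8, 17, -1), (-1, 17, 8)
cycles coincide ⇒ equivalent

yes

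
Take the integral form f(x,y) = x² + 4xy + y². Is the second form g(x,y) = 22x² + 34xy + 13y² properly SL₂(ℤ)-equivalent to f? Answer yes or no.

D₁ = 12, D₂ = 12
river cycle of f (length 2): (1, 2, -2), (-2, 2, 1)
river cycle of g (length 2): (1, 2, -2), (-2, 2, 1)
cycles coincide ⇒ equivalent

yes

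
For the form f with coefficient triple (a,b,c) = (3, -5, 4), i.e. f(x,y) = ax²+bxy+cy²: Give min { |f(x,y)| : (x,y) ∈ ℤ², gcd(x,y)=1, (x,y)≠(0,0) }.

translate: b→1 (≡-5 mod 6), so (3,-5,4)→(3,1,2)
flip: (3,1,2)→(2,-1,3)
reduced (well bottom): (2,-1,3) with a≤c, −a<b≤a
well minimum = a = 2

2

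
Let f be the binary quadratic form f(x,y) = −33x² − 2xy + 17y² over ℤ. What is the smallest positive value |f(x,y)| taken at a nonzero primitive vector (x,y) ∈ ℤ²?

descent: ρ → (17,36,-14)  [lands on river]
river: ρ → (-14,20,33)
river: ρ → (33,46,-1)
river: ρ → (-1,46,33)
river: ρ → (33,20,-14)
river: ρ → (-14,36,17)
river: ρ → (17,32,-18)
river: ρ → (-18,40,9)
river: ρ → (9,32,-34)
river: ρ → (-34,36,7)
river: ρ → (7,34,-39)
river: ρ → (-39,44,2)
river: ρ → (2,44,-39)
river: ρ → (-39,34,7)
river: ρ → (7,36,-34)
river: ρ → (-34,32,9)
river: ρ → (9,40,-18)
river: ρ → (-18,32,17)
closes: descent 1, river 18
min |a| on river = 1

1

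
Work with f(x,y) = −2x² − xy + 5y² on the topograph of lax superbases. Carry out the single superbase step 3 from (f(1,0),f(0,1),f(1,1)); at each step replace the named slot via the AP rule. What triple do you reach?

start (-2,5,2) = (f(1,0),f(0,1),f(1,1))
replace slot 3: 2·((-2)+5) − 2 = 4 → (-2,5,4)

-2,5,4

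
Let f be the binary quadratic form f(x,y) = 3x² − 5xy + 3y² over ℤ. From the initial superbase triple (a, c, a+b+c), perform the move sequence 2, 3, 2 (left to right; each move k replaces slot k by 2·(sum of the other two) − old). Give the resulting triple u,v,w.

start (3,3,1) = (f(1,0),f(0,1),f(1,1))
replace slot 2: 2·(3+1) − 3 = 5 → (3,5,1)
replace slot 3: 2·(3+5) − 1 = 15 → (3,5,15)
replace slot 2: 2·(3+15) − 5 = 31 → (3,31,15)

3,31,15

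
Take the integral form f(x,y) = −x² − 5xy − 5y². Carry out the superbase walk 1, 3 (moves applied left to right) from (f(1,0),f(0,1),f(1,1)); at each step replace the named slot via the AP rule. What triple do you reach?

start (-1,-5,-11) = (f(1,0),f(0,1),f(1,1))
replace slot 1: 2·((-5)+(-11)) − (-1) = -31 → (-31,-5,-11)
replace slot 3: 2·((-31)+(-5)) − (-11) = -61 → (-31,-5,-61)

-31,-5,-61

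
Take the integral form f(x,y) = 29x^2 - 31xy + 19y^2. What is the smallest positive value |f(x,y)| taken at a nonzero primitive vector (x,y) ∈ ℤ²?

translate: b→27 (≡-31 mod 58), so (29,-31,19)→(29,27,17)
flip: (29,27,17)→(17,-27,29)
translate: b→7 (≡-27 mod 34), so (17,-27,29)→(17,7,19)
reduced (well bottom): (17,7,19) with a≤c, −a<b≤a
well minimum = a = 17

17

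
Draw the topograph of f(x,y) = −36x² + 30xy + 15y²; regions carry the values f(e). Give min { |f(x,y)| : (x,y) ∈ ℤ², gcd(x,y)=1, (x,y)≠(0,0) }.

river: ρ → (15,30,-36)
river: ρ → (-36,42,9)
river: ρ → (9,48,-21)
river: ρ → (-21,36,21)
river: ρ → (21,48,-9)
river: ρ → (-9,42,36)
river: ρ → (36,30,-15)
river: ρ → (-15,30,36)
river: ρ → (36,42,-9)
river: ρ → (-9,48,21)
river: ρ → (21,36,-21)
river: ρ → (-21,48,9)
river: ρ → (9,42,-36)
river: ρ → (-36,30,15)
closes: descent 0, river 14
min |a| on river = 9

9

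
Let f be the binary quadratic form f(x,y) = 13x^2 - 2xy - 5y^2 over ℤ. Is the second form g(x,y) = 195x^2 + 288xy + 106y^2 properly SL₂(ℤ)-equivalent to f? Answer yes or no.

D₁ = 264, D₂ = 264
river cycle of f (length 6): (-5, 12, 6), (6, 12, -5), (-5, 8, 10), (10, 12, -3), (-3, 12, 10), (10, 8, -5)
river cycle of g (length 6): (-5, 12, 6), (6, 12, -5), (-5, 8, 10), (10, 12, -3), (-3, 12, 10), (10, 8, -5)
cycles coincide ⇒ equivalent

yes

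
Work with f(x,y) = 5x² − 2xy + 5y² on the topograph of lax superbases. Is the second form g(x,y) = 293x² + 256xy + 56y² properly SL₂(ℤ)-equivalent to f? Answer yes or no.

D₁ = -96, D₂ = -96
f: flip: (5,-2,5)→(5,2,5)
f: reduced (well bottom): (5,2,5) with a≤c, −a<b≤a
g: flip: (293,256,56)→(56,-256,293)
g: translate: b→-32 (≡-256 mod 112), so (56,-256,293)→(56,-32,5)
g: flip: (56,-32,5)→(5,32,56)
g: translate: b→2 (≡32 mod 10), so (5,32,56)→(5,2,5)
g: reduced (well bottom): (5,2,5) with a≤c, −a<b≤a
reduced forms (5, 2, 5) vs (5, 2, 5) ⇒ equivalent

yes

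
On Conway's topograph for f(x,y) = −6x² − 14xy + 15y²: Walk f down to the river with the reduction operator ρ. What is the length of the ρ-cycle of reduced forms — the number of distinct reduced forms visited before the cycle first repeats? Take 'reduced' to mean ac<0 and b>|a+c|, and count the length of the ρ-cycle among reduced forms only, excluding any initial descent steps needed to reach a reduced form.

D = 556, ⌊√D⌋ = 23
descent: ρ → (15,14,-6)  [lands on river]
river: ρ → (-6,22,3)
river: ρ → (3,20,-13)
river: ρ → (-13,6,10)
river: ρ → (10,14,-9)
river: ρ → (-9,22,2)
river: ρ → (2,22,-9)
river: ρ → (-9,14,10)
river: ρ → (10,6,-13)
river: ρ → (-13,20,3)
river: ρ → (3,22,-6)
river: ρ → (-6,14,15)
river: ρ → (15,16,-5)
river: ρ → (-5,14,18)
river: ρ → (18,22,-1)
river: ρ → (-1,22,18)
river: ρ → (18,14,-5)
river: ρ → (-5,16,15)
ρ-cycle length = 18 (tail of 1 descent step not counted)

18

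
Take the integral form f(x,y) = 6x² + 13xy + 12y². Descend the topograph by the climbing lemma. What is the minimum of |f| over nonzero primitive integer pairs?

translate: b→1 (≡13 mod 12), so (6,13,12)→(6,1,5)
flip: (6,1,5)→(5,-1,6)
reduced (well bottom): (5,-1,6) with a≤c, −a<b≤a
well minimum = a = 5

5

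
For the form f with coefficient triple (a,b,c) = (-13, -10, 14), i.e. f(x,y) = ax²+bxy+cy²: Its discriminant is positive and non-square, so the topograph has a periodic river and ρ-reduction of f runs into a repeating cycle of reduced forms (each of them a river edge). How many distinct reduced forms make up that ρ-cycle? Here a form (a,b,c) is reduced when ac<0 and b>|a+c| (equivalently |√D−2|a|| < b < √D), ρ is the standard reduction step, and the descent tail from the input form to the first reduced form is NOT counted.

D = 828, ⌊√D⌋ = 28
descent: ρ → (14,10,-13)  [lands on river]
river: ρ → (-13,16,11)
river: ρ → (11,28,-1)
river: ρ → (-1,28,11)
river: ρ → (11,16,-13)
river: ρ → (-13,10,14)
river: ρ → (14,18,-9)
river: ρ → (-9,18,14)
ρ-cycle length = 8 (tail of 1 descent step not counted)

8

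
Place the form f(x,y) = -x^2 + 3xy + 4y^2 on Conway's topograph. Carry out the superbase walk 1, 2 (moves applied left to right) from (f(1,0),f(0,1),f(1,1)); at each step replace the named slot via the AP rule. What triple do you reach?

start (-1,4,6) = (f(1,0),f(0,1),f(1,1))
replace slot 1: 2·(4+6) − (-1) = 21 → (21,4,6)
replace slot 2: 2·(21+6) − 4 = 50 → (21,50,6)

21,50,6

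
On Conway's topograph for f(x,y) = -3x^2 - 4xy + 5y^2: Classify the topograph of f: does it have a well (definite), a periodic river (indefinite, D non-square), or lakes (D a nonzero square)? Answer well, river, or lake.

D = b²−4ac = (-4)² − 4·(-3)·5 = 76
D > 0 non-square ⇒ indefinite ⇒ periodic river

river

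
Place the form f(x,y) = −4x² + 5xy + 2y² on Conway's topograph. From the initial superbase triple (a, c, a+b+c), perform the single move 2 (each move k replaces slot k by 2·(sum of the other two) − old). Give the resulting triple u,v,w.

start (-4,2,3) = (f(1,0),f(0,1),f(1,1))
replace slot 2: 2·((-4)+3) − 2 = -4 → (-4,-4,3)

-4,-4,3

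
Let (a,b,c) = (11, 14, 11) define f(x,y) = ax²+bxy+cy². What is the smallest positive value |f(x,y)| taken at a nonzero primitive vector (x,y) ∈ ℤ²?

translate: b→-8 (≡14 mod 22), so (11,14,11)→(11,-8,8)
flip: (11,-8,8)→(8,8,11)
reduced (well bottom): (8,8,11) with a≤c, −a<b≤a
well minimum = a = 8

8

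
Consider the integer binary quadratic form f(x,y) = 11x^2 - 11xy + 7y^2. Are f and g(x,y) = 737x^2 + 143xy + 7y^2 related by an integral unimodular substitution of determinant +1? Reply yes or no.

D₁ = -187, D₂ = -187
f: translate: b→11 (≡-11 mod 22), so (11,-11,7)→(11,11,7)
f: flip: (11,11,7)→(7,-11,11)
f: translate: b→3 (≡-11 mod 14), so (7,-11,11)→(7,3,7)
f: reduced (well bottom): (7,3,7) with a≤c, −a<b≤a
g: flip: (737,143,7)→(7,-143,737)
g: translate: b→-3 (≡-143 mod 14), so (7,-143,737)→(7,-3,7)
g: flip: (7,-3,7)→(7,3,7)
g: reduced (well bottom): (7,3,7) with a≤c, −a<b≤a
reduced forms (7, 3, 7) vs (7, 3, 7) ⇒ equivalent

yes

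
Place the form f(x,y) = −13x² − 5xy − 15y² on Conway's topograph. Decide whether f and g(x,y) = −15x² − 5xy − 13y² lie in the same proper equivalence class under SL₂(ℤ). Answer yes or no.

D₁ = -755, D₂ = -755
f is negative-definite; reduce −f:
−f: reduced (well bottom): (13,5,15) with a≤c, −a<b≤a
flip sign back: reduced form of f is (-13,-5,-15)
g is negative-definite; reduce −g:
−g: flip: (15,5,13)→(13,-5,15)
−g: reduced (well bottom): (13,-5,15) with a≤c, −a<b≤a
flip sign back: reduced form of g is (-13,5,-15)
reduced forms (-13, -5, -15) vs (-13, 5, -15) ⇒ inequivalent

no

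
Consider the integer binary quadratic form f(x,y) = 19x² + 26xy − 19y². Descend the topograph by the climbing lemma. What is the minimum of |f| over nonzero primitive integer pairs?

river: ρ → (-19,12,26)
river: ρ → (26,40,-5)
river: ρ → (-5,40,26)
river: ρ → (26,12,-19)
river: ρ → (-19,26,19)
river: ρ → (19,12,-26)
river: ρ → (-26,40,5)
river: ρ → (5,40,-26)
river: ρ → (-26,12,19)
river: ρ → (19,26,-19)
closes: descent 0, river 10
min |a| on river = 5

5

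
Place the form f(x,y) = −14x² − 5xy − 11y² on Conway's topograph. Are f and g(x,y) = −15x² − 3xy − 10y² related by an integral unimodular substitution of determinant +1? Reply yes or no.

D₁ = -591, D₂ = -591
f is negative-definite; reduce −f:
−f: flip: (14,5,11)→(11,-5,14)
−f: reduced (well bottom): (11,-5,14) with a≤c, −a<b≤a
flip sign back: reduced form of f is (-11,5,-14)
g is negative-definite; reduce −g:
−g: flip: (15,3,10)→(10,-3,15)
−g: reduced (well bottom): (10,-3,15) with a≤c, −a<b≤a
flip sign back: reduced form of g is (-10,3,-15)
reduced forms (-11, 5, -14) vs (-10, 3, -15) ⇒ inequivalent

no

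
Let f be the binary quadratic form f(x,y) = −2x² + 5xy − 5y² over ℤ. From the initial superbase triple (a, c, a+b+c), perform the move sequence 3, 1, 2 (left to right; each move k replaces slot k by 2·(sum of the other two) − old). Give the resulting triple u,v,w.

start (-2,-5,-2) = (f(1,0),f(0,1),f(1,1))
replace slot 3: 2·((-2)+(-5)) − (-2) = -12 → (-2,-5,-12)
replace slot 1: 2·((-5)+(-12)) − (-2) = -32 → (-32,-5,-12)
replace slot 2: 2·((-32)+(-12)) − (-5) = -83 → (-32,-83,-12)

-32,-83,-12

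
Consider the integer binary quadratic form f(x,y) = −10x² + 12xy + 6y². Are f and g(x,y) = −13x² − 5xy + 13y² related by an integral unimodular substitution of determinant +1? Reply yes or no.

D₁ = 384, D₂ = 701
discriminants differ ⇒ not SL₂(ℤ)-equivalent

no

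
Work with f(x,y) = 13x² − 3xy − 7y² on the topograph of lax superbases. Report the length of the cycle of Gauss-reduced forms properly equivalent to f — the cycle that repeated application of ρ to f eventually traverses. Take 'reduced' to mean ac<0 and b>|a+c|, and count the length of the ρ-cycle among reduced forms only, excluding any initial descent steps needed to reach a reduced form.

D = 373, ⌊√D⌋ = 19
descent: ρ → (-7,17,3)  [lands on river]
river: ρ → (3,19,-1)
river: ρ → (-1,19,3)
river: ρ → (3,17,-7)
river: ρ → (-7,11,9)
river: ρ → (9,7,-9)
river: ρ → (-9,11,7)
river: ρ → (7,17,-3)
river: ρ → (-3,19,1)
river: ρ → (1,19,-3)
river: ρ → (-3,17,7)
river: ρ → (7,11,-9)
river: ρ → (-9,7,9)
river: ρ → (9,11,-7)
ρ-cycle length = 14 (tail of 1 descent step not counted)

14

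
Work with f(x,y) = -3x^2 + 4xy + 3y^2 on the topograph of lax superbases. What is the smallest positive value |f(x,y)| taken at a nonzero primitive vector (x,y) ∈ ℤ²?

river: ρ → (3,2,-4)
river: ρ → (-4,6,1)
river: ρ → (1,6,-4)
river: ρ → (-4,2,3)
river: ρ → (3,4,-3)
river: ρ → (-3,2,4)
river: ρ → (4,6,-1)
river: ρ → (-1,6,4)
river: ρ → (4,2,-3)
river: ρ → (-3,4,3)
closes: descent 0, river 10
min |a| on river = 1

1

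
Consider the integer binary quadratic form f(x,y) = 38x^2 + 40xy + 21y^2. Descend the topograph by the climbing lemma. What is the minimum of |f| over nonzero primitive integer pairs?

translate: b→-36 (≡40 mod 76), so (38,40,21)→(38,-36,19)
flip: (38,-36,19)→(19,36,38)
translate: b→-2 (≡36 mod 38), so (19,36,38)→(19,-2,21)
reduced (well bottom): (19,-2,21) with a≤c, −a<b≤a
well minimum = a = 19

19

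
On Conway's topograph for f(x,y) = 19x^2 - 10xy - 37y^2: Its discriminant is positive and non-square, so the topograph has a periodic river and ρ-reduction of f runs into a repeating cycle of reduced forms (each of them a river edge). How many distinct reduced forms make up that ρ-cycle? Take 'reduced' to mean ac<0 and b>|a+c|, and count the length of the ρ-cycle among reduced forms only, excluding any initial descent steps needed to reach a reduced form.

D = 2912, ⌊√D⌋ = 53
descent: ρ → (-37,10,19)
descent: ρ → (19,28,-28)  [lands on river]
river: ρ → (-28,28,19)
river: ρ → (19,48,-8)
river: ρ → (-8,48,19)
ρ-cycle length = 4 (tail of 2 descent steps not counted)

4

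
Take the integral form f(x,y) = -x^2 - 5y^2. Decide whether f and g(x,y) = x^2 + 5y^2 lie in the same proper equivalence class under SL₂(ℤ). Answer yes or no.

D₁ = -20, D₂ = -20
f is negative-definite; reduce −f:
−f: reduced (well bottom): (1,0,5) with a≤c, −a<b≤a
flip sign back: reduced form of f is (-1,0,-5)
g: reduced (well bottom): (1,0,5) with a≤c, −a<b≤a
reduced forms (-1, 0, -5) vs (1, 0, 5) ⇒ inequivalent

no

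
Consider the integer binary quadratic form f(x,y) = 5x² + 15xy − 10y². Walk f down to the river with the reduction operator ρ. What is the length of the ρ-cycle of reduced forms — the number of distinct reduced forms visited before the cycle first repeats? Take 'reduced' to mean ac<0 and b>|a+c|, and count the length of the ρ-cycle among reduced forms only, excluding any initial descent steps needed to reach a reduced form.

D = 425, ⌊√D⌋ = 20
river: ρ → (-10,5,10)
river: ρ → (10,15,-5)
river: ρ → (-5,15,10)
river: ρ → (10,5,-10)
river: ρ → (-10,15,5)
river: ρ → (5,15,-10)
ρ-cycle length = 6 (tail of 0 descent steps not counted)

6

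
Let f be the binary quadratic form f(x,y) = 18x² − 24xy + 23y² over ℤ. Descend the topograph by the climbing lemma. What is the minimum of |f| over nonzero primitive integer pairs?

translate: b→12 (≡-24 mod 36), so (18,-24,23)→(18,12,17)
flip: (18,12,17)→(17,-12,18)
reduced (well bottom): (17,-12,18) with a≤c, −a<b≤a
well minimum = a = 17

17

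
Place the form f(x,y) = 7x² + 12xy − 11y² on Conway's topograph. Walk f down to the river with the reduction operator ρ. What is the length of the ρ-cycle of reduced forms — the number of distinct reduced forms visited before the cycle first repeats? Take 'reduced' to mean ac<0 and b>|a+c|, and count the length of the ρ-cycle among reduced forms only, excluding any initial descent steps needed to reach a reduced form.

D = 452, ⌊√D⌋ = 21
river: ρ → (-11,10,8)
river: ρ → (8,6,-13)
river: ρ → (-13,20,1)
river: ρ → (1,20,-13)
river: ρ → (-13,6,8)
river: ρ → (8,10,-11)
river: ρ → (-11,12,7)
river: ρ → (7,16,-7)
river: ρ → (-7,12,11)
river: ρ → (11,10,-8)
river: ρ → (-8,6,13)
river: ρ → (13,20,-1)
river: ρ → (-1,20,13)
river: ρ → (13,6,-8)
river: ρ → (-8,10,11)
river: ρ → (11,12,-7)
river: ρ → (-7,16,7)
river: ρ → (7,12,-11)
ρ-cycle length = 18 (tail of 0 descent steps not counted)

18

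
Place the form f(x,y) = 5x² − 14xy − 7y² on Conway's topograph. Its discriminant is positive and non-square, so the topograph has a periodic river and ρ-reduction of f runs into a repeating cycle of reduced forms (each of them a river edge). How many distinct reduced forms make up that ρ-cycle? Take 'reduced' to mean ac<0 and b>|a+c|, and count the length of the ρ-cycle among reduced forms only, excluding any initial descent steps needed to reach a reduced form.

D = 336, ⌊√D⌋ = 18
descent: ρ → (-7,14,5)  [lands on river]
river: ρ → (5,16,-4)
river: ρ → (-4,16,5)
river: ρ → (5,14,-7)
ρ-cycle length = 4 (tail of 1 descent step not counted)

4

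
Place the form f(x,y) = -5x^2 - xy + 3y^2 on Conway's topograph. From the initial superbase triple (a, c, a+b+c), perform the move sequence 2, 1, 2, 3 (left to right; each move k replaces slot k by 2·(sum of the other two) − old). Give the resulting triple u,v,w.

start (-5,3,-3) = (f(1,0),f(0,1),f(1,1))
replace slot 2: 2·((-5)+(-3)) − 3 = -19 → (-5,-19,-3)
replace slot 1: 2·((-19)+(-3)) − (-5) = -39 → (-39,-19,-3)
replace slot 2: 2·((-39)+(-3)) − (-19) = -65 → (-39,-65,-3)
replace slot 3: 2·((-39)+(-65)) − (-3) = -205 → (-39,-65,-205)

-39,-65,-205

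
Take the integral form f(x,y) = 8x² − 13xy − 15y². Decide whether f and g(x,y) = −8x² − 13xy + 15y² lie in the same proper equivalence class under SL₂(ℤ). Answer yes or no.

D₁ = 649, D₂ = 649
river cycle of f (length 34): (-15, 13, 8), (8, 19, -9), (-9, 17, 10), (10, 23, -3), (-3, 25, 2), (2, 23, -15), (-15, 7, 10), (10, 13, -12), (-12, 11, 11), (11, 11, -12), … (24 more)
river cycle of g (length 34): (15, 13, -8), (-8, 19, 9), (9, 17, -10), (-10, 23, 3), (3, 25, -2), (-2, 23, 15), (15, 7, -10), (-10, 13, 12), (12, 11, -11), (-11, 11, 12), … (24 more)
cycles differ ⇒ inequivalent

no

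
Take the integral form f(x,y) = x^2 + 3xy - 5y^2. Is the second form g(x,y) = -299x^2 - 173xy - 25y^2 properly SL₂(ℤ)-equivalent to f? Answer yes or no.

D₁ = 29, D₂ = 29
river cycle of f (length 2): (1, 5, -1), (-1, 5, 1)
river cycle of g (length 2): (1, 5, -1), (-1, 5, 1)
cycles coincide ⇒ equivalent

yes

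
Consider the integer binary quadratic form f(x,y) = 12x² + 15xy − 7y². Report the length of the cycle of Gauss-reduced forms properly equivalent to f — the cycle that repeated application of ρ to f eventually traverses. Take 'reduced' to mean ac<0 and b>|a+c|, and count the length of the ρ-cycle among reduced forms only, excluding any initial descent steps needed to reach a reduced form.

D = 561, ⌊√D⌋ = 23
river: ρ → (-7,13,14)
river: ρ → (14,15,-6)
river: ρ → (-6,21,5)
river: ρ → (5,19,-10)
river: ρ → (-10,21,3)
river: ρ → (3,21,-10)
river: ρ → (-10,19,5)
river: ρ → (5,21,-6)
river: ρ → (-6,15,14)
river: ρ → (14,13,-7)
river: ρ → (-7,15,12)
river: ρ → (12,9,-10)
river: ρ → (-10,11,11)
river: ρ → (11,11,-10)
river: ρ → (-10,9,12)
river: ρ → (12,15,-7)
ρ-cycle length = 16 (tail of 0 descent steps not counted)

16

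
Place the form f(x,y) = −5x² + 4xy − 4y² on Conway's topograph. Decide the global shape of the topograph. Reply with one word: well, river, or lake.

D = b²−4ac = 4² − 4·(-5)·(-4) = -64
D < 0 ⇒ definite ⇒ every region one sign ⇒ single well

well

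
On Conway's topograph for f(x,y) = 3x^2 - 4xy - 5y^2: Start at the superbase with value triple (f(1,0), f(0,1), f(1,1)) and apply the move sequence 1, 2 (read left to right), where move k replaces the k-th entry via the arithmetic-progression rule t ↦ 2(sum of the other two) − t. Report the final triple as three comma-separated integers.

start (3,-5,-6) = (f(1,0),f(0,1),f(1,1))
replace slot 1: 2·((-5)+(-6)) − 3 = -25 → (-25,-5,-6)
replace slot 2: 2·((-25)+(-6)) − (-5) = -57 → (-25,-57,-6)

-25,-57,-6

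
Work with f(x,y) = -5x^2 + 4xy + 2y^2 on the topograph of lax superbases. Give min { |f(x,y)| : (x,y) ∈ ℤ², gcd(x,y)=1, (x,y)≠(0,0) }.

river: ρ → (2,4,-5)
river: ρ → (-5,6,1)
river: ρ → (1,6,-5)
river: ρ → (-5,4,2)
closes: descent 0, river 4
min |a| on river = 1

1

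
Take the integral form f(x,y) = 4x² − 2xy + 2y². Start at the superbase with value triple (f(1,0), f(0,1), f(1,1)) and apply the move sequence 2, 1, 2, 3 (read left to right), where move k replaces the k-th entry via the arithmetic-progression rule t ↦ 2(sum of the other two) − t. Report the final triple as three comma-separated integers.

start (4,2,4) = (f(1,0),f(0,1),f(1,1))
replace slot 2: 2·(4+4) − 2 = 14 → (4,14,4)
replace slot 1: 2·(14+4) − 4 = 32 → (32,14,4)
replace slot 2: 2·(32+4) − 14 = 58 → (32,58,4)
replace slot 3: 2·(32+58) − 4 = 176 → (32,58,176)

32,58,176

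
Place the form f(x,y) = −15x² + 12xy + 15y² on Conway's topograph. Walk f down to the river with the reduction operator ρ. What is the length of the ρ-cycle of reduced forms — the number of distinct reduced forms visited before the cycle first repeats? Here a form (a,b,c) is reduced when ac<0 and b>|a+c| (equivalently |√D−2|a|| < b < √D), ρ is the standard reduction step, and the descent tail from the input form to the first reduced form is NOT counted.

D = 1044, ⌊√D⌋ = 32
river: ρ → (15,18,-12)
river: ρ → (-12,30,3)
river: ρ → (3,30,-12)
river: ρ → (-12,18,15)
river: ρ → (15,12,-15)
river: ρ → (-15,18,12)
river: ρ → (12,30,-3)
river: ρ → (-3,30,12)
river: ρ → (12,18,-15)
river: ρ → (-15,12,15)
ρ-cycle length = 10 (tail of 0 descent steps not counted)

10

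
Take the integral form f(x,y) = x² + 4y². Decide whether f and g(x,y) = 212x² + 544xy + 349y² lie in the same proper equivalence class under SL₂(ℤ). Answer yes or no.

D₁ = -16, D₂ = -16
f: reduced (well bottom): (1,0,4) with a≤c, −a<b≤a
g: translate: b→120 (≡544 mod 424), so (212,544,349)→(212,120,17)
g: flip: (212,120,17)→(17,-120,212)
g: translate: b→16 (≡-120 mod 34), so (17,-120,212)→(17,16,4)
g: flip: (17,16,4)→(4,-16,17)
g: translate: b→0 (≡-16 mod 8), so (4,-16,17)→(4,0,1)
g: flip: (4,0,1)→(1,0,4)
g: reduced (well bottom): (1,0,4) with a≤c, −a<b≤a
reduced forms (1, 0, 4) vs (1, 0, 4) ⇒ equivalent

yes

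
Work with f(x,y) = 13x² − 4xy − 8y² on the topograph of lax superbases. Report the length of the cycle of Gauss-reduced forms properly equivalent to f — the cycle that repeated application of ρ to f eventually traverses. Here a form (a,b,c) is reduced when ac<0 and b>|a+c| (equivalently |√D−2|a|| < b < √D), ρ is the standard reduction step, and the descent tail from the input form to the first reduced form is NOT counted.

D = 432, ⌊√D⌋ = 20
descent: ρ → (-8,20,1)  [lands on river]
river: ρ → (1,20,-8)
river: ρ → (-8,12,9)
river: ρ → (9,6,-11)
river: ρ → (-11,16,4)
river: ρ → (4,16,-11)
river: ρ → (-11,6,9)
river: ρ → (9,12,-8)
ρ-cycle length = 8 (tail of 1 descent step not counted)

8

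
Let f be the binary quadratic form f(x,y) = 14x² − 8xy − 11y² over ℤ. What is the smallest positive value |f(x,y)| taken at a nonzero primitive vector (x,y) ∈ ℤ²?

descent: ρ → (-11,8,14)  [lands on river]
river: ρ → (14,20,-5)
river: ρ → (-5,20,14)
river: ρ → (14,8,-11)
river: ρ → (-11,14,11)
river: ρ → (11,8,-14)
river: ρ → (-14,20,5)
river: ρ → (5,20,-14)
river: ρ → (-14,8,11)
river: ρ → (11,14,-11)
closes: descent 1, river 10
min |a| on river = 5

5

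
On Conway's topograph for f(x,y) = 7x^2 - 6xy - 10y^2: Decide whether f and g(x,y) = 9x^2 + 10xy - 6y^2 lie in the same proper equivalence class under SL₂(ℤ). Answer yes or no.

D₁ = 316, D₂ = 316
river cycle of f (length 6): (-10, 6, 7), (7, 8, -9), (-9, 10, 6), (6, 14, -5), (-5, 16, 3), (3, 14, -10)
river cycle of g (length 6): (-6, 14, 5), (5, 16, -3), (-3, 14, 10), (10, 6, -7), (-7, 8, 9), (9, 10, -6)
cycles differ ⇒ inequivalent

no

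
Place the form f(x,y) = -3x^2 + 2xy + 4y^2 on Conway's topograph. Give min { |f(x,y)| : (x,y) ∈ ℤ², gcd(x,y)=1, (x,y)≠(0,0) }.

river: ρ → (4,6,-1)
river: ρ → (-1,6,4)
river: ρ → (4,2,-3)
river: ρ → (-3,4,3)
river: ρ → (3,2,-4)
river: ρ → (-4,6,1)
river: ρ → (1,6,-4)
river: ρ → (-4,2,3)
river: ρ → (3,4,-3)
river: ρ → (-3,2,4)
closes: descent 0, river 10
min |a| on river = 1

1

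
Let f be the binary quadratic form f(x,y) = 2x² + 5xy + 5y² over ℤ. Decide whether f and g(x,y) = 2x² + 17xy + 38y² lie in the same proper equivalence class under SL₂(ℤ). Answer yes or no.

D₁ = -15, D₂ = -15
f: translate: b→1 (≡5 mod 4), so (2,5,5)→(2,1,2)
f: reduced (well bottom): (2,1,2) with a≤c, −a<b≤a
g: translate: b→1 (≡17 mod 4), so (2,17,38)→(2,1,2)
g: reduced (well bottom): (2,1,2) with a≤c, −a<b≤a
reduced forms (2, 1, 2) vs (2, 1, 2) ⇒ equivalent

yes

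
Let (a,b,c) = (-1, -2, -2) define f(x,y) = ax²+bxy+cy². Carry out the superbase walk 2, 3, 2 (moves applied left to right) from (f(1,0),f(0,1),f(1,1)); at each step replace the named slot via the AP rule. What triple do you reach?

start (-1,-2,-5) = (f(1,0),f(0,1),f(1,1))
replace slot 2: 2·((-1)+(-5)) − (-2) = -10 → (-1,-10,-5)
replace slot 3: 2·((-1)+(-10)) − (-5) = -17 → (-1,-10,-17)
replace slot 2: 2·((-1)+(-17)) − (-10) = -26 → (-1,-26,-17)

-1,-26,-17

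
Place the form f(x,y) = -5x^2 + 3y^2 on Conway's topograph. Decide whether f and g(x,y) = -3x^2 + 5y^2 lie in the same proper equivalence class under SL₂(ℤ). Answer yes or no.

D₁ = 60, D₂ = 60
river cycle of f (length 2): (3, 6, -2), (-2, 6, 3)
river cycle of g (length 2): (-3, 6, 2), (2, 6, -3)
cycles differ ⇒ inequivalent

no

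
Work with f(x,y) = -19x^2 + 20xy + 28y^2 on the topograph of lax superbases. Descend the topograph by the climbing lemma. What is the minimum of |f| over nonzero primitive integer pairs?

river: ρ → (28,36,-11)
river: ρ → (-11,30,37)
river: ρ → (37,44,-4)
river: ρ → (-4,44,37)
river: ρ → (37,30,-11)
river: ρ → (-11,36,28)
river: ρ → (28,20,-19)
river: ρ → (-19,18,29)
river: ρ → (29,40,-8)
river: ρ → (-8,40,29)
river: ρ → (29,18,-19)
river: ρ → (-19,20,28)
closes: descent 0, river 12
min |a| on river = 4

4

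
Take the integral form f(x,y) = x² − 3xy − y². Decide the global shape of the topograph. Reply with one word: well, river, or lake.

D = b²−4ac = (-3)² − 4·1·(-1) = 13
D > 0 non-square ⇒ indefinite ⇒ periodic river

river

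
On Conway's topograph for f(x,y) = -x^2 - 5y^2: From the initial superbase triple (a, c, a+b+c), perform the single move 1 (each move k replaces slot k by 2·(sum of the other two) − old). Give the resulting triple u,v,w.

start (-1,-5,-6) = (f(1,0),f(0,1),f(1,1))
replace slot 1: 2·((-5)+(-6)) − (-1) = -21 → (-21,-5,-6)

-21,-5,-6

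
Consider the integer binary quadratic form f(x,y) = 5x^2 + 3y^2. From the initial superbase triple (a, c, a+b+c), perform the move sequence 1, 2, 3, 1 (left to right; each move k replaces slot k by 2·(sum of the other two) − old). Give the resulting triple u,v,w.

start (5,3,8) = (f(1,0),f(0,1),f(1,1))
replace slot 1: 2·(3+8) − 5 = 17 → (17,3,8)
replace slot 2: 2·(17+8) − 3 = 47 → (17,47,8)
replace slot 3: 2·(17+47) − 8 = 120 → (17,47,120)
replace slot 1: 2·(47+120) − 17 = 317 → (317,47,120)

317,47,120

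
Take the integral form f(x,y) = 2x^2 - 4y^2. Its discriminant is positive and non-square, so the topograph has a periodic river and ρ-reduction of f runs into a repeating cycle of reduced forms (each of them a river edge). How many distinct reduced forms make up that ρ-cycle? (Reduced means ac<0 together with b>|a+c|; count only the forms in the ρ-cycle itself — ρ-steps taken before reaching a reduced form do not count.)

D = 32, ⌊√D⌋ = 5
descent: ρ → (-4,0,2)
descent: ρ → (2,4,-2)  [lands on river]
river: ρ → (-2,4,2)
ρ-cycle length = 2 (tail of 2 descent steps not counted)

2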